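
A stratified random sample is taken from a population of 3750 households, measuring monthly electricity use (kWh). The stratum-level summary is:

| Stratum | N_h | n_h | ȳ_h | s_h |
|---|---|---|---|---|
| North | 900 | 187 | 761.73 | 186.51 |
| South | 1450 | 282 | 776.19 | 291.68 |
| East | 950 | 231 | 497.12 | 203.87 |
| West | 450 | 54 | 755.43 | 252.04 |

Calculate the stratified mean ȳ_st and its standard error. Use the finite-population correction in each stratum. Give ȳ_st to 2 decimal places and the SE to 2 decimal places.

ȳ_st = Σ W_h ȳ_h = (900·761.73 + 1450·776.19 + 950·497.12 + 450·755.43)/3750 = 699.53067
V̂(ȳ_st) = Σ W_h² (1 − n_h/N_h) s_h²/n_h, with W_h = N_h/N and N = 3750:
  stratum North: (900/3750)²·(1 − 187/900)·186.51²/187 = 8.48852
  stratum South: (1450/3750)²·(1 − 282/1450)·291.68²/282 = 36.3339
  stratum East: (950/3750)²·(1 − 231/950)·203.87²/231 = 8.73946
  stratum West: (450/3750)²·(1 − 54/450)·252.04²/54 = 14.907
V̂(ȳ_st) = 68.4689
SE(ȳ_st) = √68.4689 = 8.2746

ȳ_st ≈ 699.53, SE ≈ 8.27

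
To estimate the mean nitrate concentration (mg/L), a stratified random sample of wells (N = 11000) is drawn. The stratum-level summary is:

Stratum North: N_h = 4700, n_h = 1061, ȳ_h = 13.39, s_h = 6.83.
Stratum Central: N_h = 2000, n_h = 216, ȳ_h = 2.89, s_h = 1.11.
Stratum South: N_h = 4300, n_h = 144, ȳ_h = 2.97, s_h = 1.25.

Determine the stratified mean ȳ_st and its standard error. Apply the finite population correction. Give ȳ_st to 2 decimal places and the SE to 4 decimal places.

ȳ_st = Σ W_h ȳ_h = (4700·13.39 + 2000·2.89 + 4300·2.97)/11000 = 7.40764
V̂(ȳ_st) = Σ W_h² (1 − n_h/N_h) s_h²/n_h, with W_h = N_h/N and N = 11000:
  stratum North: (4700/11000)²·(1 − 1061/4700)·6.83²/1061 = 0.00621471
  stratum Central: (2000/11000)²·(1 − 216/2000)·1.11²/216 = 0.000168202
  stratum South: (4300/11000)²·(1 − 144/4300)·1.25²/144 = 0.00160257
V̂(ȳ_st) = 0.00798547
SE(ȳ_st) = √0.00798547 = 0.0893615

ȳ_st ≈ 7.41, SE ≈ 0.0894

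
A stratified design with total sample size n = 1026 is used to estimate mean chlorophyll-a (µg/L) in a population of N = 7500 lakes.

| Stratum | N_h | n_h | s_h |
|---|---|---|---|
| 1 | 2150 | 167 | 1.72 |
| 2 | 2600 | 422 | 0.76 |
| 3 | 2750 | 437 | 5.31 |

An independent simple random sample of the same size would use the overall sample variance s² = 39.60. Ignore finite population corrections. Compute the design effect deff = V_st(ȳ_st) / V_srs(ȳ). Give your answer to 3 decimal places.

V̂(ȳ_st) = Σ W_h² s_h²/n_h, with W_h = N_h/N and N = 7500:
  stratum 1: (2150/7500)²·1.72²/167 = 0.00145578
  stratum 2: (2600/7500)²·0.76²/422 = 0.00016449
  stratum 3: (2750/7500)²·5.31²/437 = 0.00867462
V_st = 0.0102949
V_srs = s²/n = 39.60/1026 = 0.0385965
deff = V_st / V_srs = 0.0102949/0.0385965 = 0.2667

deff ≈ 0.267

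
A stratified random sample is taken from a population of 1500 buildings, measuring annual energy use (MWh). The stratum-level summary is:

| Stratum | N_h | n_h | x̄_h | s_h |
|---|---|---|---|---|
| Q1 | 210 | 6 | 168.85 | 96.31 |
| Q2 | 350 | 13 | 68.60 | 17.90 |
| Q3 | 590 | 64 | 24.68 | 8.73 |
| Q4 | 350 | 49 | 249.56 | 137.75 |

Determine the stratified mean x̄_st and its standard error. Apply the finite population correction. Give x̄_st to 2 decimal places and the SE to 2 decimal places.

x̄_st ≈ 107.58, SE ≈ 7.00

x̄_st = Σ W_h x̄_h = (210·168.85 + 350·68.60 + 590·24.68 + 350·249.56)/1500 = 107.58380
V̂(x̄_st) = Σ W_h² (1 − n_h/N_h) s_h²/n_h, with W_h = N_h/N and N = 1500:
  stratum Q1: (210/1500)²·(1 − 6/210)·96.31²/6 = 29.4346
  stratum Q2: (350/1500)²·(1 − 13/350)·17.90²/13 = 1.29205
  stratum Q3: (590/1500)²·(1 − 64/590)·8.73²/64 = 0.164249
  stratum Q4: (350/1500)²·(1 − 49/350)·137.75²/49 = 18.1317
V̂(x̄_st) = 49.0226
SE(x̄_st) = √49.0226 = 7.00162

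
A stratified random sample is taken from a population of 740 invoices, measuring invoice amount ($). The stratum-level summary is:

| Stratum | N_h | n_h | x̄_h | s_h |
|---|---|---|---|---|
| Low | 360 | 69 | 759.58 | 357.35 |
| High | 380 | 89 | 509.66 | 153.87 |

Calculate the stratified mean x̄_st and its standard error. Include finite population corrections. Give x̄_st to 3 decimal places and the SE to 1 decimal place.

x̄_st ≈ 631.243, SE ≈ 20.2

x̄_st = Σ W_h x̄_h = (360·759.58 + 380·509.66)/740 = 631.24270
V̂(x̄_st) = Σ W_h² (1 − n_h/N_h) s_h²/n_h, with W_h = N_h/N and N = 740:
  stratum Low: (360/740)²·(1 − 69/360)·357.35²/69 = 354.055
  stratum High: (380/740)²·(1 − 89/380)·153.87²/89 = 53.7194
V̂(x̄_st) = 407.774
SE(x̄_st) = √407.774 = 20.1934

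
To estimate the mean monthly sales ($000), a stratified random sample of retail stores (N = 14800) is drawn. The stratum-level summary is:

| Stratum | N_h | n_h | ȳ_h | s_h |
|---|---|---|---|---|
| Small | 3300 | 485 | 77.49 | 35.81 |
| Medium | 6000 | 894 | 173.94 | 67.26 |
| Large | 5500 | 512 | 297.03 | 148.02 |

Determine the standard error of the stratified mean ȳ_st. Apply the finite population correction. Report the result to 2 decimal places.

V̂(ȳ_st) = Σ W_h² (1 − n_h/N_h) s_h²/n_h, with W_h = N_h/N and N = 14800:
  stratum Small: (3300/14800)²·(1 − 485/3300)·35.81²/485 = 0.112134
  stratum Medium: (6000/14800)²·(1 − 894/6000)·67.26²/894 = 0.707758
  stratum Large: (5500/14800)²·(1 − 512/5500)·148.02²/512 = 5.35965
V̂(ȳ_st) = 6.17954
SE(ȳ_st) = √6.17954 = 2.48587

SE(ȳ_st) ≈ 2.49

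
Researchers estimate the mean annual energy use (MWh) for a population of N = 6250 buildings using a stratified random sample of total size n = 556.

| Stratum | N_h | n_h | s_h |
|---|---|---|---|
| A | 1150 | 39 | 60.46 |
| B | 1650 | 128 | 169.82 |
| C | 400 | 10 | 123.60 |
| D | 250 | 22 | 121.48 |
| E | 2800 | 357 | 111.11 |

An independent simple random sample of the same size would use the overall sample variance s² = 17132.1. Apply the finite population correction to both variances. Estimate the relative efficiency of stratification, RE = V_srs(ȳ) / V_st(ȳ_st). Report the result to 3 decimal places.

V̂(ȳ_st) = Σ W_h² (1 − n_h/N_h) s_h²/n_h, with W_h = N_h/N and N = 6250:
  stratum A: (1150/6250)²·(1 − 39/1150)·60.46²/39 = 3.06566
  stratum B: (1650/6250)²·(1 − 128/1650)·169.82²/128 = 14.4846
  stratum C: (400/6250)²·(1 − 10/400)·123.60²/10 = 6.10101
  stratum D: (250/6250)²·(1 − 22/250)·121.48²/22 = 0.978817
  stratum E: (2800/6250)²·(1 − 357/2800)·111.11²/357 = 6.05563
V_st = 30.6857
V_srs = (1 − 556/6250)·17132.1/556 = 28.072
Relative efficiency = V_srs / V_st = 28.072/30.6857 = 0.9148

RE ≈ 0.915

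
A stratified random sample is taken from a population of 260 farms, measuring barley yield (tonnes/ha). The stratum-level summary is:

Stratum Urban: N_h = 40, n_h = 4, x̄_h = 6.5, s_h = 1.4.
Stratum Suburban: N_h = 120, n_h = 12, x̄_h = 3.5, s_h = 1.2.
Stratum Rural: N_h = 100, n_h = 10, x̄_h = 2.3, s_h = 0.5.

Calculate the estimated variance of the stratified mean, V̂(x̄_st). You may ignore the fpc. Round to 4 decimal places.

V̂(x̄_st) ≈ 0.0409

V̂(x̄_st) = Σ W_h² s_h²/n_h, with W_h = N_h/N and N = 260:
  stratum Urban: (40/260)²·1.4²/4 = 0.0115976
  stratum Suburban: (120/260)²·1.2²/12 = 0.0255621
  stratum Rural: (100/260)²·0.5²/10 = 0.00369822
V̂(x̄_st) = 0.040858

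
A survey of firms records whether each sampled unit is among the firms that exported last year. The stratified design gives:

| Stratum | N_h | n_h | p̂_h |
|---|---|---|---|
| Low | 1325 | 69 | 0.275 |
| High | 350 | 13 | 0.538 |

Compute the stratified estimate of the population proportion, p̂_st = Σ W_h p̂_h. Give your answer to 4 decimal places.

N = 1675; stratum weights W_h = N_h/N.
p̂_st = Σ W_h p̂_h = (1325·0.275 + 350·0.538)/1675 = 0.32996

p̂_st ≈ 0.3300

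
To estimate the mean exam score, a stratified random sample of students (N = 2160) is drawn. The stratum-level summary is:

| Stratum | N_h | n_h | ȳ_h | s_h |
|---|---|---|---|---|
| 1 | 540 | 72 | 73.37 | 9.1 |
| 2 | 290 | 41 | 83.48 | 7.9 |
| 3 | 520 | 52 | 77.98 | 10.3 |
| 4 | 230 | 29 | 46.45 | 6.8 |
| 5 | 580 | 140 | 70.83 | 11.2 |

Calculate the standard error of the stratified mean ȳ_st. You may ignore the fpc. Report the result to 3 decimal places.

SE(ȳ_st) ≈ 0.548

V̂(ȳ_st) = Σ W_h² s_h²/n_h, with W_h = N_h/N and N = 2160:
  stratum 1: (540/2160)²·9.1²/72 = 0.0718837
  stratum 2: (290/2160)²·7.9²/41 = 0.0274384
  stratum 3: (520/2160)²·10.3²/52 = 0.118242
  stratum 4: (230/2160)²·6.8²/29 = 0.0180787
  stratum 5: (580/2160)²·11.2²/140 = 0.0646036
V̂(ȳ_st) = 0.300246
SE(ȳ_st) = √0.300246 = 0.547947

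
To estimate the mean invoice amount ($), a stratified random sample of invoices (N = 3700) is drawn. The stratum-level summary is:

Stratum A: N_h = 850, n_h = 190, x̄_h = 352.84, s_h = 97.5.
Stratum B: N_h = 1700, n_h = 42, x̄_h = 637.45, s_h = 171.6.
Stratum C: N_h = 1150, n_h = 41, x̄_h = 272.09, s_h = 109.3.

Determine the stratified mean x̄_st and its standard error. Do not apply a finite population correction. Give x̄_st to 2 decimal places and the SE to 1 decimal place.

x̄_st = Σ W_h x̄_h = (850·352.84 + 1700·637.45 + 1150·272.09)/3700 = 458.50878
V̂(x̄_st) = Σ W_h² s_h²/n_h, with W_h = N_h/N and N = 3700:
  stratum A: (850/3700)²·97.5²/190 = 2.64052
  stratum B: (1700/3700)²·171.6²/42 = 148.006
  stratum C: (1150/3700)²·109.3²/41 = 28.1481
V̂(x̄_st) = 178.795
SE(x̄_st) = √178.795 = 13.3714

x̄_st ≈ 458.51, SE ≈ 13.4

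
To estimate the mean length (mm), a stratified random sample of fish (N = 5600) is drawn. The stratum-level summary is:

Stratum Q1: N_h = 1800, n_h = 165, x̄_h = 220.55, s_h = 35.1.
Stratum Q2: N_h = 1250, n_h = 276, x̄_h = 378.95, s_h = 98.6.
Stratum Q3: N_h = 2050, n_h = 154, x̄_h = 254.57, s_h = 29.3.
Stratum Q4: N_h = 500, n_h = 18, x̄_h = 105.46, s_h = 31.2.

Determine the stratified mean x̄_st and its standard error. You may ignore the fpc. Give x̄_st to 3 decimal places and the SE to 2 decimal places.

x̄_st = Σ W_h x̄_h = (1800·220.55 + 1250·378.95 + 2050·254.57 + 500·105.46)/5600 = 258.08500
V̂(x̄_st) = Σ W_h² s_h²/n_h, with W_h = N_h/N and N = 5600:
  stratum Q1: (1800/5600)²·35.1²/165 = 0.771435
  stratum Q2: (1250/5600)²·98.6²/276 = 1.75505
  stratum Q3: (2050/5600)²·29.3²/154 = 0.747044
  stratum Q4: (500/5600)²·31.2²/18 = 0.431122
V̂(x̄_st) = 3.70465
SE(x̄_st) = √3.70465 = 1.92475

x̄_st ≈ 258.085, SE ≈ 1.92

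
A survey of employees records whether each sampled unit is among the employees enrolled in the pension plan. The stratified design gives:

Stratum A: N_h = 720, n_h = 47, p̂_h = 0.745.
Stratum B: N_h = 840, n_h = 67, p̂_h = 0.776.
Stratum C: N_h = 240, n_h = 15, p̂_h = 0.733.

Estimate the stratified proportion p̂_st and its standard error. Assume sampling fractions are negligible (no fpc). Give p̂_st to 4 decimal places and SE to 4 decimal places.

N = 1800; stratum weights W_h = N_h/N.
p̂_st = Σ W_h p̂_h = (720·0.745 + 840·0.776 + 240·0.733)/1800 = 0.75787
V̂(p̂_st) = Σ W_h² p̂_h(1−p̂_h)/(n_h−1):
  stratum A: (720/1800)²·0.745·0.255/46 = 0.000660783
  stratum B: (840/1800)²·0.776·0.224/66 = 0.000573561
  stratum C: (240/1800)²·0.733·0.267/14 = 0.000248522
V̂(p̂_st) = 0.00148287; SE = √V̂ = 0.038508

p̂_st ≈ 0.7579, SE ≈ 0.0385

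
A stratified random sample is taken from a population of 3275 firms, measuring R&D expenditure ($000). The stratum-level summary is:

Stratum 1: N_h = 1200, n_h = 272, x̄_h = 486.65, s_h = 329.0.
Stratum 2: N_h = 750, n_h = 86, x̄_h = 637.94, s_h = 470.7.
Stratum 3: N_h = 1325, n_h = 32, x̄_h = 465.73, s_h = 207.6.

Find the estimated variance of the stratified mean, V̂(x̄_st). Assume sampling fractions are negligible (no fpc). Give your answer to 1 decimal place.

V̂(x̄_st) = Σ W_h² s_h²/n_h, with W_h = N_h/N and N = 3275:
  stratum 1: (1200/3275)²·329.0²/272 = 53.4272
  stratum 2: (750/3275)²·470.7²/86 = 135.111
  stratum 3: (1325/3275)²·207.6²/32 = 220.452
V̂(x̄_st) = 408.99

V̂(x̄_st) ≈ 409.0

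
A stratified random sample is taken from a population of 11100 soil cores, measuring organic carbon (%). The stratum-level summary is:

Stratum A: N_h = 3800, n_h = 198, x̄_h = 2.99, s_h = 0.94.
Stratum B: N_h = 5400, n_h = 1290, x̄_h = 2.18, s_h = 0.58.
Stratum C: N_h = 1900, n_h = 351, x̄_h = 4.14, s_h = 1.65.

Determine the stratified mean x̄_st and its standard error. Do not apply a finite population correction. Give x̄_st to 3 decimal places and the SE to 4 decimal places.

x̄_st = Σ W_h x̄_h = (3800·2.99 + 5400·2.18 + 1900·4.14)/11100 = 2.79279
V̂(x̄_st) = Σ W_h² s_h²/n_h, with W_h = N_h/N and N = 11100:
  stratum A: (3800/11100)²·0.94²/198 = 0.000523012
  stratum B: (5400/11100)²·0.58²/1290 = 6.17174e-05
  stratum C: (1900/11100)²·1.65²/351 = 0.000227259
V̂(x̄_st) = 0.000811989
SE(x̄_st) = √0.000811989 = 0.0284954

x̄_st ≈ 2.793, SE ≈ 0.0285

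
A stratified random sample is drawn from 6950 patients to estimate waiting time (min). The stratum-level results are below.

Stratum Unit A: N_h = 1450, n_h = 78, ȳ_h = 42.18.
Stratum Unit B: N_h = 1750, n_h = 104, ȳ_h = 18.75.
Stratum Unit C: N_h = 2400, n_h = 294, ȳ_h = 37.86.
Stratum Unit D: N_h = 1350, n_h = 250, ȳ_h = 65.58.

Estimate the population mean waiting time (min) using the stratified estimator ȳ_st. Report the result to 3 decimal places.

ȳ_st ≈ 39.334

N = Σ N_h = 6950. Stratum weights W_h = N_h/N.
ȳ_st = (1450·42.18 + 1750·18.75 + 2400·37.86 + 1350·65.58) / 6950 = 39.33388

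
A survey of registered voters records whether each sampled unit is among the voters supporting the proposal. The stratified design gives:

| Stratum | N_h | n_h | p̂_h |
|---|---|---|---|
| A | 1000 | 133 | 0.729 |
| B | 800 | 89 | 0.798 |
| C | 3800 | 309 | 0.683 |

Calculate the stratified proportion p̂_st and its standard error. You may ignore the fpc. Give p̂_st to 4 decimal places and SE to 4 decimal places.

p̂_st ≈ 0.7076, SE ≈ 0.0202

N = 5600; stratum weights W_h = N_h/N.
p̂_st = Σ W_h p̂_h = (1000·0.729 + 800·0.798 + 3800·0.683)/5600 = 0.70764
V̂(p̂_st) = Σ W_h² p̂_h(1−p̂_h)/(n_h−1):
  stratum A: (1000/5600)²·0.729·0.271/132 = 4.77251e-05
  stratum B: (800/5600)²·0.798·0.202/88 = 3.73831e-05
  stratum C: (3800/5600)²·0.683·0.317/308 = 0.000323683
V̂(p̂_st) = 0.000408792; SE = √V̂ = 0.0202186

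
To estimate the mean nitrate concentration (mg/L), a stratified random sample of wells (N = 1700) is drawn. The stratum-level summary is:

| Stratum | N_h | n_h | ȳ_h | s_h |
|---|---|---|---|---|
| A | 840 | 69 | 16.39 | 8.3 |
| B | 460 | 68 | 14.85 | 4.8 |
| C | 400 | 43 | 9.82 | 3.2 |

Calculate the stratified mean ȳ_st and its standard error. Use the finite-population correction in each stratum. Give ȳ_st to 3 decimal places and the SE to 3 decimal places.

ȳ_st = Σ W_h ȳ_h = (840·16.39 + 460·14.85 + 400·9.82)/1700 = 14.42741
V̂(ȳ_st) = Σ W_h² (1 − n_h/N_h) s_h²/n_h, with W_h = N_h/N and N = 1700:
  stratum A: (840/1700)²·(1 − 69/840)·8.3²/69 = 0.22374
  stratum B: (460/1700)²·(1 − 68/460)·4.8²/68 = 0.0211407
  stratum C: (400/1700)²·(1 − 43/400)·3.2²/43 = 0.0117669
V̂(ȳ_st) = 0.256647
SE(ȳ_st) = √0.256647 = 0.506604

ȳ_st ≈ 14.427, SE ≈ 0.507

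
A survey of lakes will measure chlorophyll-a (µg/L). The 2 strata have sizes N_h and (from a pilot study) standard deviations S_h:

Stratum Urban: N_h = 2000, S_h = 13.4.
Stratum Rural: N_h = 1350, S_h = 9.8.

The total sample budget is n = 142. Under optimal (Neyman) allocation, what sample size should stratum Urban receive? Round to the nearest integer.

Neyman allocation: n_h = n · N_h S_h / Σ N_i S_i, with n = 142.
  stratum Urban: N_h·S_h = 2000·13.4 = 26800.00
  stratum Rural: N_h·S_h = 1350·9.8 = 13230.00
Σ N_h S_h = 40030.00
n for stratum Urban = 142·26800.00/40030.00 = 95.069 → 95

95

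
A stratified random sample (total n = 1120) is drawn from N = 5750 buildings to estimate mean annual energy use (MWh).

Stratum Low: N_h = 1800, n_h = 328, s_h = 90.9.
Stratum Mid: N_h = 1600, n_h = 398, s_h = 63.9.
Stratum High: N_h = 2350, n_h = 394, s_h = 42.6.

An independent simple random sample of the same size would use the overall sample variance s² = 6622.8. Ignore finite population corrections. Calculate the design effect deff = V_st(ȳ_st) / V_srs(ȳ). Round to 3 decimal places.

deff ≈ 0.682

V̂(ȳ_st) = Σ W_h² s_h²/n_h, with W_h = N_h/N and N = 5750:
  stratum Low: (1800/5750)²·90.9²/328 = 2.46867
  stratum Mid: (1600/5750)²·63.9²/398 = 0.79437
  stratum High: (2350/5750)²·42.6²/394 = 0.769348
V_st = 4.03239
V_srs = s²/n = 6622.8/1120 = 5.91321
deff = V_st / V_srs = 4.03239/5.91321 = 0.6819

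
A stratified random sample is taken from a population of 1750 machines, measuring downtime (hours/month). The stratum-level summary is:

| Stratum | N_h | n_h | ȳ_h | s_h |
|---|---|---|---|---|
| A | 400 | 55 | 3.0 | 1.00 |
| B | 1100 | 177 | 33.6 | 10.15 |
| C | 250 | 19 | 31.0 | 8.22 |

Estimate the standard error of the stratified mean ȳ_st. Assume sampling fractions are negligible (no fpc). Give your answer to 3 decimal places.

V̂(ȳ_st) = Σ W_h² s_h²/n_h, with W_h = N_h/N and N = 1750:
  stratum A: (400/1750)²·1.00²/55 = 0.000949907
  stratum B: (1100/1750)²·10.15²/177 = 0.229968
  stratum C: (250/1750)²·8.22²/19 = 0.0725762
V̂(ȳ_st) = 0.303494
SE(ȳ_st) = √0.303494 = 0.550903

SE(ȳ_st) ≈ 0.551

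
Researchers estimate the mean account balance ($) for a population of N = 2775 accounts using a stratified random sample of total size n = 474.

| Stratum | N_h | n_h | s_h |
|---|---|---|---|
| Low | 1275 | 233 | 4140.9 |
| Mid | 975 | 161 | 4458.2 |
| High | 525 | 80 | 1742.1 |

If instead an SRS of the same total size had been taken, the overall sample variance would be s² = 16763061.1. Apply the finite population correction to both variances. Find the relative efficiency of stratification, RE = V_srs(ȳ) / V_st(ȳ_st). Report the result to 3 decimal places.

V̂(ȳ_st) = Σ W_h² (1 − n_h/N_h) s_h²/n_h, with W_h = N_h/N and N = 2775:
  stratum Low: (1275/2775)²·(1 − 233/1275)·4140.9²/233 = 12696.5
  stratum Mid: (975/2775)²·(1 − 161/975)·4458.2²/161 = 12723.2
  stratum High: (525/2775)²·(1 − 80/525)·1742.1²/80 = 1150.93
V_st = 26570.7
V_srs = (1 − 474/2775)·16763061.1/474 = 29324.4
Relative efficiency = V_srs / V_st = 29324.4/26570.7 = 1.1036

RE ≈ 1.104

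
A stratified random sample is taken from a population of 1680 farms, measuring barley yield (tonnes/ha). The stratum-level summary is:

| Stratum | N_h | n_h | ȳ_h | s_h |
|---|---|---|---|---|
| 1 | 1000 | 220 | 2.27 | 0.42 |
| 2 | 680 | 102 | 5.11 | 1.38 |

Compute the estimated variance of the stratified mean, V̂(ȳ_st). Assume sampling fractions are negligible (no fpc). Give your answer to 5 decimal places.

V̂(ȳ_st) ≈ 0.00334

V̂(ȳ_st) = Σ W_h² s_h²/n_h, with W_h = N_h/N and N = 1680:
  stratum 1: (1000/1680)²·0.42²/220 = 0.000284091
  stratum 2: (680/1680)²·1.38²/102 = 0.00305884
V̂(ȳ_st) = 0.00334293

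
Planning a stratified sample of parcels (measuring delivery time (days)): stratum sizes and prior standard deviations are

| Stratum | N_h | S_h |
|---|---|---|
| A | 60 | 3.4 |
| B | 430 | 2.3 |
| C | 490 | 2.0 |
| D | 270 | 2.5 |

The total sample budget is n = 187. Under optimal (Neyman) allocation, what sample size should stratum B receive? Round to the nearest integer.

Neyman allocation: n_h = n · N_h S_h / Σ N_i S_i, with n = 187.
  stratum A: N_h·S_h = 60·3.4 = 204.00
  stratum B: N_h·S_h = 430·2.3 = 989.00
  stratum C: N_h·S_h = 490·2.0 = 980.00
  stratum D: N_h·S_h = 270·2.5 = 675.00
Σ N_h S_h = 2848.00
n for stratum B = 187·989.00/2848.00 = 64.938 → 65

65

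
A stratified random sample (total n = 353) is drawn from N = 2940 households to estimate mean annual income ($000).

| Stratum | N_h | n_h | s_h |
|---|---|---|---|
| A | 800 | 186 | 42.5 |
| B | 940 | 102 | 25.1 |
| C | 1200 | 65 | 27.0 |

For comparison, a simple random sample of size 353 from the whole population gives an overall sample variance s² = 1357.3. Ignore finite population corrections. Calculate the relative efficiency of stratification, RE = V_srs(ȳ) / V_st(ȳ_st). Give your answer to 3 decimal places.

RE ≈ 1.195

V̂(ȳ_st) = Σ W_h² s_h²/n_h, with W_h = N_h/N and N = 2940:
  stratum A: (800/2940)²·42.5²/186 = 0.719035
  stratum B: (940/2940)²·25.1²/102 = 0.631405
  stratum C: (1200/2940)²·27.0²/65 = 1.86845
V_st = 3.21889
V_srs = s²/n = 1357.3/353 = 3.84504
Relative efficiency = V_srs / V_st = 3.84504/3.21889 = 1.1945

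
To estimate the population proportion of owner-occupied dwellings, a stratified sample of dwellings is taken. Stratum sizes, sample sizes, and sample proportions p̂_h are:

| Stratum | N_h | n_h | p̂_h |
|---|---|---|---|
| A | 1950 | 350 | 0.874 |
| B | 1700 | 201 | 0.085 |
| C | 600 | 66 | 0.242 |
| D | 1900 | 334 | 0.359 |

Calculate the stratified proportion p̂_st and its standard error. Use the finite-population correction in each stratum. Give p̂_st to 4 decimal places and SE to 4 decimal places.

N = 6150; stratum weights W_h = N_h/N.
p̂_st = Σ W_h p̂_h = (1950·0.874 + 1700·0.085 + 600·0.242 + 1900·0.359)/6150 = 0.43514
V̂(p̂_st) = Σ W_h² (1 − n_h/N_h) p̂_h(1−p̂_h)/(n_h−1):
  stratum A: (1950/6150)²·(1 − 350/1950)·0.874·0.126/349 = 2.60292e-05
  stratum B: (1700/6150)²·(1 − 201/1700)·0.085·0.915/200 = 2.62005e-05
  stratum C: (600/6150)²·(1 − 66/600)·0.242·0.758/65 = 2.39064e-05
  stratum D: (1900/6150)²·(1 − 334/1900)·0.359·0.641/333 = 5.4363e-05
V̂(p̂_st) = 0.000130499; SE = √V̂ = 0.0114236

p̂_st ≈ 0.4351, SE ≈ 0.0114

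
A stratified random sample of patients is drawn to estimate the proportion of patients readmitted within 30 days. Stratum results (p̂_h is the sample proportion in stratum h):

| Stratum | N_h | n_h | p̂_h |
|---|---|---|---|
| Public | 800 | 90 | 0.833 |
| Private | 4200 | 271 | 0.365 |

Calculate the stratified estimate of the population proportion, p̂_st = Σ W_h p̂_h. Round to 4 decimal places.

N = 5000; stratum weights W_h = N_h/N.
p̂_st = Σ W_h p̂_h = (800·0.833 + 4200·0.365)/5000 = 0.43988

p̂_st ≈ 0.4399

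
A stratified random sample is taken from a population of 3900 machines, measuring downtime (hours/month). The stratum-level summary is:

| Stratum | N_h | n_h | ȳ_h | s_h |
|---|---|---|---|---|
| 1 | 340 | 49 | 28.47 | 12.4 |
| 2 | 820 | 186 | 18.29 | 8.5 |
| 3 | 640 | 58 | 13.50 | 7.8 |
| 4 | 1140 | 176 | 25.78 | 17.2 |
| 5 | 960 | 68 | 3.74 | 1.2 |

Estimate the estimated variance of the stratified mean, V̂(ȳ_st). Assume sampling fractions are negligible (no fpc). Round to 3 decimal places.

V̂(ȳ_st) ≈ 0.214

V̂(ȳ_st) = Σ W_h² s_h²/n_h, with W_h = N_h/N and N = 3900:
  stratum 1: (340/3900)²·12.4²/49 = 0.0238493
  stratum 2: (820/3900)²·8.5²/186 = 0.0171721
  stratum 3: (640/3900)²·7.8²/58 = 0.0282483
  stratum 4: (1140/3900)²·17.2²/176 = 0.143623
  stratum 5: (960/3900)²·1.2²/68 = 0.00128312
V̂(ȳ_st) = 0.214176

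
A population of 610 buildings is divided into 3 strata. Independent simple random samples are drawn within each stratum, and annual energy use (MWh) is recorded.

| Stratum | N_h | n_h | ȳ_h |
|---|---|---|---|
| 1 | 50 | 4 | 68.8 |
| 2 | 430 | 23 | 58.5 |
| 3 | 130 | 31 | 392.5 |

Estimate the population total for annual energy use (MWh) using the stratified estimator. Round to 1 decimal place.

τ̂_st ≈ 79620.0

τ̂_st = Σ N_h ȳ_h = 50·68.8 + 430·58.5 + 130·392.5 = 79620.0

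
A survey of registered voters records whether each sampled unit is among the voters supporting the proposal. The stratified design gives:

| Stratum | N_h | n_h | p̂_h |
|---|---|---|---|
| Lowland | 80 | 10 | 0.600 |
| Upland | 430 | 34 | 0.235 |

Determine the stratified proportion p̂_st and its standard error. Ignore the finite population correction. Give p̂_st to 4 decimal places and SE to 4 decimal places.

p̂_st ≈ 0.2923, SE ≈ 0.0673

N = 510; stratum weights W_h = N_h/N.
p̂_st = Σ W_h p̂_h = (80·0.600 + 430·0.235)/510 = 0.29225
V̂(p̂_st) = Σ W_h² p̂_h(1−p̂_h)/(n_h−1):
  stratum Lowland: (80/510)²·0.600·0.400/9 = 0.000656158
  stratum Upland: (430/510)²·0.235·0.765/33 = 0.00387268
V̂(p̂_st) = 0.00452884; SE = √V̂ = 0.0672967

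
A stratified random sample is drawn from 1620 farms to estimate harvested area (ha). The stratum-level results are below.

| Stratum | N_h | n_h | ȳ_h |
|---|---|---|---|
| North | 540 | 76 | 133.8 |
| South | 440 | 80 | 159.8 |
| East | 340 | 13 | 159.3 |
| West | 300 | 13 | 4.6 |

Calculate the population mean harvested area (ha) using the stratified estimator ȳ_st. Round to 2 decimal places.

N = Σ N_h = 1620. Stratum weights W_h = N_h/N.
ȳ_st = (540·133.8 + 440·159.8 + 340·159.3 + 300·4.6) / 1620 = 122.2877

ȳ_st ≈ 122.29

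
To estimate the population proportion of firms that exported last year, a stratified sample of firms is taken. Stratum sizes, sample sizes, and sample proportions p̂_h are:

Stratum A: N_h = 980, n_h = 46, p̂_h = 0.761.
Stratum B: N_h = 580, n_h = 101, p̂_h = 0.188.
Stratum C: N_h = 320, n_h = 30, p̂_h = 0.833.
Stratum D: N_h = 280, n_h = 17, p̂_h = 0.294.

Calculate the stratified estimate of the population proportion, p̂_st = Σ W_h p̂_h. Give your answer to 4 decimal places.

p̂_st ≈ 0.5573

N = 2160; stratum weights W_h = N_h/N.
p̂_st = Σ W_h p̂_h = (980·0.761 + 580·0.188 + 320·0.833 + 280·0.294)/2160 = 0.55727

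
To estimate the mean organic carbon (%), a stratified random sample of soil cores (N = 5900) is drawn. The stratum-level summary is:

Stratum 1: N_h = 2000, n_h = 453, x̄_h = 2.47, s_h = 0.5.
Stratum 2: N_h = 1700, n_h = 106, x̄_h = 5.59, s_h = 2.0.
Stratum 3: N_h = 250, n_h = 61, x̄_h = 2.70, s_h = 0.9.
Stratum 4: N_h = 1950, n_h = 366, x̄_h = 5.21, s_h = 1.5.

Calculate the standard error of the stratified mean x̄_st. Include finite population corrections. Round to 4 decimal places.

SE(x̄_st) ≈ 0.0596

V̂(x̄_st) = Σ W_h² (1 − n_h/N_h) s_h²/n_h, with W_h = N_h/N and N = 5900:
  stratum 1: (2000/5900)²·(1 − 453/2000)·0.5²/453 = 4.90522e-05
  stratum 2: (1700/5900)²·(1 − 106/1700)·2.0²/106 = 0.00293756
  stratum 3: (250/5900)²·(1 − 61/250)·0.9²/61 = 1.80241e-05
  stratum 4: (1950/5900)²·(1 − 366/1950)·1.5²/366 = 0.000545491
V̂(x̄_st) = 0.00355013
SE(x̄_st) = √0.00355013 = 0.059583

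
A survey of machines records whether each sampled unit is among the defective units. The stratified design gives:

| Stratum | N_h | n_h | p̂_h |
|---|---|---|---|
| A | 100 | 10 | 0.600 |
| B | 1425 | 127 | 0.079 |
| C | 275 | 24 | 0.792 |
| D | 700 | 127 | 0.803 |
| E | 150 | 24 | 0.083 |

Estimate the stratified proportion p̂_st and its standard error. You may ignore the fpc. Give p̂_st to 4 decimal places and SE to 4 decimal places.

p̂_st ≈ 0.3641, SE ≈ 0.0195

N = 2650; stratum weights W_h = N_h/N.
p̂_st = Σ W_h p̂_h = (100·0.600 + 1425·0.079 + 275·0.792 + 700·0.803 + 150·0.083)/2650 = 0.36412
V̂(p̂_st) = Σ W_h² p̂_h(1−p̂_h)/(n_h−1):
  stratum A: (100/2650)²·0.600·0.400/9 = 3.79732e-05
  stratum B: (1425/2650)²·0.079·0.921/126 = 0.000166976
  stratum C: (275/2650)²·0.792·0.208/23 = 7.7132e-05
  stratum D: (700/2650)²·0.803·0.197/126 = 8.76023e-05
  stratum E: (150/2650)²·0.083·0.917/23 = 1.06026e-05
V̂(p̂_st) = 0.000380286; SE = √V̂ = 0.0195009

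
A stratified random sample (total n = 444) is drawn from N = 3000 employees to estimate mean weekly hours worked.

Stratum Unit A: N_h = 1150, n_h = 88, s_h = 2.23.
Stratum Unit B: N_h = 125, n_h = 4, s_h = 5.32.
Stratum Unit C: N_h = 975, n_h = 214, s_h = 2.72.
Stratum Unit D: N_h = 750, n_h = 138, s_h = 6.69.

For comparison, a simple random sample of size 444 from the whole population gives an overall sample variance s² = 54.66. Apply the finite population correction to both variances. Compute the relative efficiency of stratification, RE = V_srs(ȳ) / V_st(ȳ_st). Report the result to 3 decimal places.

V̂(ȳ_st) = Σ W_h² (1 − n_h/N_h) s_h²/n_h, with W_h = N_h/N and N = 3000:
  stratum Unit A: (1150/3000)²·(1 − 88/1150)·2.23²/88 = 0.00766844
  stratum Unit B: (125/3000)²·(1 − 4/125)·5.32²/4 = 0.0118909
  stratum Unit C: (975/3000)²·(1 − 214/975)·2.72²/214 = 0.00285017
  stratum Unit D: (750/3000)²·(1 − 138/750)·6.69²/138 = 0.0165403
V_st = 0.0389498
V_srs = (1 − 444/3000)·54.66/444 = 0.104888
Relative efficiency = V_srs / V_st = 0.104888/0.0389498 = 2.6929

RE ≈ 2.693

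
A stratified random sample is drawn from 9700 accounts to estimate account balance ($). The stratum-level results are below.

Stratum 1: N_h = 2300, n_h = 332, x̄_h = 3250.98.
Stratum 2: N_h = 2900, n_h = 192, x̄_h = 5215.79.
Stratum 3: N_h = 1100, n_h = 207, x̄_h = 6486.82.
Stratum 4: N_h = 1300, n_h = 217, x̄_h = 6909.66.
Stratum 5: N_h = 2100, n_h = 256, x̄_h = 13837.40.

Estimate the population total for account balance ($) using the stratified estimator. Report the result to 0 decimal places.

τ̂_st = Σ N_h x̄_h = 2300·3250.98 + 2900·5215.79 + 1100·6486.82 + 1300·6909.66 + 2100·13837.40 = 67779645

τ̂_st ≈ 67779645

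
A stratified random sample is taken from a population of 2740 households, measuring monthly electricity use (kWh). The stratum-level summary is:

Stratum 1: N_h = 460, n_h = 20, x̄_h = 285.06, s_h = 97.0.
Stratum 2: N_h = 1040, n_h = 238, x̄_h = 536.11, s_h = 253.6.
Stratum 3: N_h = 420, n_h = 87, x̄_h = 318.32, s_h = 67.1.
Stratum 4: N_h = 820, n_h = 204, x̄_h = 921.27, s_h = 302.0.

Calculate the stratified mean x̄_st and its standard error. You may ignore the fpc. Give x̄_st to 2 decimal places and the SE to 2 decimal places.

x̄_st = Σ W_h x̄_h = (460·285.06 + 1040·536.11 + 420·318.32 + 820·921.27)/2740 = 575.84591
V̂(x̄_st) = Σ W_h² s_h²/n_h, with W_h = N_h/N and N = 2740:
  stratum 1: (460/2740)²·97.0²/20 = 13.2595
  stratum 2: (1040/2740)²·253.6²/238 = 38.9302
  stratum 3: (420/2740)²·67.1²/87 = 1.21597
  stratum 4: (820/2740)²·302.0²/204 = 40.0415
V̂(x̄_st) = 93.4472
SE(x̄_st) = √93.4472 = 9.66681

x̄_st ≈ 575.85, SE ≈ 9.67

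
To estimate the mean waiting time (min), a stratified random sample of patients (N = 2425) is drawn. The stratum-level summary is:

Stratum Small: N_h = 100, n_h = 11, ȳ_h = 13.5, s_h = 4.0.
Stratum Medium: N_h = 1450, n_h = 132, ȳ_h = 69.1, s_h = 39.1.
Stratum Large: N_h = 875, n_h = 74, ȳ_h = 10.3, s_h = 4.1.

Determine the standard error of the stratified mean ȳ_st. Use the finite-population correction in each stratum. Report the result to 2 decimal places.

SE(ȳ_st) ≈ 1.95

V̂(ȳ_st) = Σ W_h² (1 − n_h/N_h) s_h²/n_h, with W_h = N_h/N and N = 2425:
  stratum Small: (100/2425)²·(1 − 11/100)·4.0²/11 = 0.00220137
  stratum Medium: (1450/2425)²·(1 − 132/1450)·39.1²/132 = 3.76391
  stratum Large: (875/2425)²·(1 − 74/875)·4.1²/74 = 0.027074
V̂(ȳ_st) = 3.79319
SE(ȳ_st) = √3.79319 = 1.94761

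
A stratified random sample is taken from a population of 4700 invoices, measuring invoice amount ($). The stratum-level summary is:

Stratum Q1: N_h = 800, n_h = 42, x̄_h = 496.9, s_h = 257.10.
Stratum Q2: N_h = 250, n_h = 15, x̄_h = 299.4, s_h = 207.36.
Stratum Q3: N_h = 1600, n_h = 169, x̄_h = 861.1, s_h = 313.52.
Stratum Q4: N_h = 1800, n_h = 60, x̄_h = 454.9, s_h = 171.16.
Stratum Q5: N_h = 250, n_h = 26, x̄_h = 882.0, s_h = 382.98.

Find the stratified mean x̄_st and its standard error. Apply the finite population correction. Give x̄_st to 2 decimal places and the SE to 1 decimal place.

x̄_st ≈ 614.78, SE ≈ 14.0

x̄_st = Σ W_h x̄_h = (800·496.9 + 250·299.4 + 1600·861.1 + 1800·454.9 + 250·882.0)/4700 = 614.77660
V̂(x̄_st) = Σ W_h² (1 − n_h/N_h) s_h²/n_h, with W_h = N_h/N and N = 4700:
  stratum Q1: (800/4700)²·(1 − 42/800)·257.10²/42 = 43.2034
  stratum Q2: (250/4700)²·(1 − 15/250)·207.36²/15 = 7.62379
  stratum Q3: (1600/4700)²·(1 − 169/1600)·313.52²/169 = 60.2848
  stratum Q4: (1800/4700)²·(1 − 60/1800)·171.16²/60 = 69.2276
  stratum Q5: (250/4700)²·(1 − 26/250)·382.98²/26 = 14.3012
V̂(x̄_st) = 194.641
SE(x̄_st) = √194.641 = 13.9514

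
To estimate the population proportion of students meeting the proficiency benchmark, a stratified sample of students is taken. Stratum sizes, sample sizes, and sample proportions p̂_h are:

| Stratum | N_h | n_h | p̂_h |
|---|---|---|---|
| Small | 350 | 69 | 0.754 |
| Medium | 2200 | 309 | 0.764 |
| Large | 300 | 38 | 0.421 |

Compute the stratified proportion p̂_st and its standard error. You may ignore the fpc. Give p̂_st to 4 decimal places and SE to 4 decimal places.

p̂_st ≈ 0.7267, SE ≈ 0.0215

N = 2850; stratum weights W_h = N_h/N.
p̂_st = Σ W_h p̂_h = (350·0.754 + 2200·0.764 + 300·0.421)/2850 = 0.72667
V̂(p̂_st) = Σ W_h² p̂_h(1−p̂_h)/(n_h−1):
  stratum Small: (350/2850)²·0.754·0.246/68 = 4.11381e-05
  stratum Medium: (2200/2850)²·0.764·0.236/308 = 0.000348827
  stratum Large: (300/2850)²·0.421·0.579/37 = 7.29981e-05
V̂(p̂_st) = 0.000462963; SE = √V̂ = 0.0215166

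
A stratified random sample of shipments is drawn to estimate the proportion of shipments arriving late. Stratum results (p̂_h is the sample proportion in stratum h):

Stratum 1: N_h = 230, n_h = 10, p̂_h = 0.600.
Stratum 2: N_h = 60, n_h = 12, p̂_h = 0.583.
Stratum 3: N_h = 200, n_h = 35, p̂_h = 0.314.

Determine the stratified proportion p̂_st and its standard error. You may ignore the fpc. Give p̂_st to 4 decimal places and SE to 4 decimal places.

N = 490; stratum weights W_h = N_h/N.
p̂_st = Σ W_h p̂_h = (230·0.600 + 60·0.583 + 200·0.314)/490 = 0.48118
V̂(p̂_st) = Σ W_h² p̂_h(1−p̂_h)/(n_h−1):
  stratum 1: (230/490)²·0.600·0.400/9 = 0.00587533
  stratum 2: (60/490)²·0.583·0.417/11 = 0.000331377
  stratum 3: (200/490)²·0.314·0.686/34 = 0.00105546
V̂(p̂_st) = 0.00726217; SE = √V̂ = 0.0852184

p̂_st ≈ 0.4812, SE ≈ 0.0852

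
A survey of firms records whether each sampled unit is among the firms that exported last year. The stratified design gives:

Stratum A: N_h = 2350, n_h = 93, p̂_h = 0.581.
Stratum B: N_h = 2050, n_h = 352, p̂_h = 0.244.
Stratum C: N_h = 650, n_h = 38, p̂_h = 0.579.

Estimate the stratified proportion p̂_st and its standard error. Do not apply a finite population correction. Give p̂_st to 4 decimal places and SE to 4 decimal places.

p̂_st ≈ 0.4439, SE ≈ 0.0277

N = 5050; stratum weights W_h = N_h/N.
p̂_st = Σ W_h p̂_h = (2350·0.581 + 2050·0.244 + 650·0.579)/5050 = 0.44394
V̂(p̂_st) = Σ W_h² p̂_h(1−p̂_h)/(n_h−1):
  stratum A: (2350/5050)²·0.581·0.419/92 = 0.000573001
  stratum B: (2050/5050)²·0.244·0.756/351 = 8.66023e-05
  stratum C: (650/5050)²·0.579·0.421/37 = 0.000109145
V̂(p̂_st) = 0.000768748; SE = √V̂ = 0.0277263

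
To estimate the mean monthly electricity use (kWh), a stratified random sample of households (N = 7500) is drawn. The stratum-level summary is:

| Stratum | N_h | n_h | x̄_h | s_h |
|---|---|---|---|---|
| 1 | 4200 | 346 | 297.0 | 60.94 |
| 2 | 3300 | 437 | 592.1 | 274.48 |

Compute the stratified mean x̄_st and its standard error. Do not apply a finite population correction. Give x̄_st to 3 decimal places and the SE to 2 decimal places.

x̄_st = Σ W_h x̄_h = (4200·297.0 + 3300·592.1)/7500 = 426.84400
V̂(x̄_st) = Σ W_h² s_h²/n_h, with W_h = N_h/N and N = 7500:
  stratum 1: (4200/7500)²·60.94²/346 = 3.36593
  stratum 2: (3300/7500)²·274.48²/437 = 33.3768
V̂(x̄_st) = 36.7428
SE(x̄_st) = √36.7428 = 6.06158

x̄_st ≈ 426.844, SE ≈ 6.06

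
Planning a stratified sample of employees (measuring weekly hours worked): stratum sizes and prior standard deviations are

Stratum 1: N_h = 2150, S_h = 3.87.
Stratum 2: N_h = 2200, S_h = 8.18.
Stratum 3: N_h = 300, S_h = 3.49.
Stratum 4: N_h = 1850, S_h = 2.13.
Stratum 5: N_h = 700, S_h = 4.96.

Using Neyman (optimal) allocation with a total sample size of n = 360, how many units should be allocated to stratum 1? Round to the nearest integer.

86

Neyman allocation: n_h = n · N_h S_h / Σ N_i S_i, with n = 360.
  stratum 1: N_h·S_h = 2150·3.87 = 8320.50
  stratum 2: N_h·S_h = 2200·8.18 = 17996.00
  stratum 3: N_h·S_h = 300·3.49 = 1047.00
  stratum 4: N_h·S_h = 1850·2.13 = 3940.50
  stratum 5: N_h·S_h = 700·4.96 = 3472.00
Σ N_h S_h = 34776.00
n for stratum 1 = 360·8320.50/34776.00 = 86.134 → 86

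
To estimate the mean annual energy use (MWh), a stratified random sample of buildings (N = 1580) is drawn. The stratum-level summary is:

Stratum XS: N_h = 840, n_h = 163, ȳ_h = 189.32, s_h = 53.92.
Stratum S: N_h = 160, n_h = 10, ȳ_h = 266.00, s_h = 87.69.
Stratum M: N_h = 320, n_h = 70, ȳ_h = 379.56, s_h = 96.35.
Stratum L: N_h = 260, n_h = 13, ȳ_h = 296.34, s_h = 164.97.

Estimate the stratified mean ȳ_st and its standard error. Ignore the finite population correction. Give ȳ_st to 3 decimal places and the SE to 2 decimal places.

ȳ_st = Σ W_h ȳ_h = (840·189.32 + 160·266.00 + 320·379.56 + 260·296.34)/1580 = 253.22557
V̂(ȳ_st) = Σ W_h² s_h²/n_h, with W_h = N_h/N and N = 1580:
  stratum XS: (840/1580)²·53.92²/163 = 5.04146
  stratum S: (160/1580)²·87.69²/10 = 7.88544
  stratum M: (320/1580)²·96.35²/70 = 5.4399
  stratum L: (260/1580)²·164.97²/13 = 56.689
V̂(ȳ_st) = 75.0558
SE(ȳ_st) = √75.0558 = 8.66348

ȳ_st ≈ 253.226, SE ≈ 8.66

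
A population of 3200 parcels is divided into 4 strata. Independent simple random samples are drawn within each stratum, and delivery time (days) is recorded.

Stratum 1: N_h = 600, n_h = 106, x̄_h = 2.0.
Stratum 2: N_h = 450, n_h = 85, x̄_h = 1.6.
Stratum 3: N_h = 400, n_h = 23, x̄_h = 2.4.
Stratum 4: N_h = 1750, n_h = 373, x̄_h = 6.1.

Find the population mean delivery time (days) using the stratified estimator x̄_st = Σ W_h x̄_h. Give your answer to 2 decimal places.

x̄_st ≈ 4.24

N = Σ N_h = 3200. Stratum weights W_h = N_h/N.
x̄_st = (600·2.0 + 450·1.6 + 400·2.4 + 1750·6.1) / 3200 = 4.2359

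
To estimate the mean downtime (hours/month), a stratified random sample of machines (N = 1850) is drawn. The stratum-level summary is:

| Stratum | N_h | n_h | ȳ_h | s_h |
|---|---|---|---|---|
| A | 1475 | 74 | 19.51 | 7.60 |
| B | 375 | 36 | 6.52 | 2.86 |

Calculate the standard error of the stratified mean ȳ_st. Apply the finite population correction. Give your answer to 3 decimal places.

SE(ȳ_st) ≈ 0.693

V̂(ȳ_st) = Σ W_h² (1 − n_h/N_h) s_h²/n_h, with W_h = N_h/N and N = 1850:
  stratum A: (1475/1850)²·(1 − 74/1475)·7.60²/74 = 0.471283
  stratum B: (375/1850)²·(1 − 36/375)·2.86²/36 = 0.00843951
V̂(ȳ_st) = 0.479723
SE(ȳ_st) = √0.479723 = 0.69262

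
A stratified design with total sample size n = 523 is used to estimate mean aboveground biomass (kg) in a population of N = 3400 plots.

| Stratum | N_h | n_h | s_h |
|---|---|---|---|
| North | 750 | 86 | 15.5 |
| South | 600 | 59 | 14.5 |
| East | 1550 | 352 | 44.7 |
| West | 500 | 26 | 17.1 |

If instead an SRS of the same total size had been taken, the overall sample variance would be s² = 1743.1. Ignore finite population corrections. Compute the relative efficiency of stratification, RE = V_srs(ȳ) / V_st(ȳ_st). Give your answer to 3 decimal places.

RE ≈ 1.996

V̂(ȳ_st) = Σ W_h² s_h²/n_h, with W_h = N_h/N and N = 3400:
  stratum North: (750/3400)²·15.5²/86 = 0.135934
  stratum South: (600/3400)²·14.5²/59 = 0.110976
  stratum East: (1550/3400)²·44.7²/352 = 1.17972
  stratum West: (500/3400)²·17.1²/26 = 0.243221
V_st = 1.66985
V_srs = s²/n = 1743.1/523 = 3.33289
Relative efficiency = V_srs / V_st = 3.33289/1.66985 = 1.9959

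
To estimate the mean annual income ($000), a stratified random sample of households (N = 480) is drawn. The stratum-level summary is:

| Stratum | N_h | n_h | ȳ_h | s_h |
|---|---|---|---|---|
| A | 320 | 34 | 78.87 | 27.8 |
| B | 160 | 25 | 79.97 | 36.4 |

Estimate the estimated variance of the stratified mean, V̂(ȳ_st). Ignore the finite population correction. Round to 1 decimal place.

V̂(ȳ_st) = Σ W_h² s_h²/n_h, with W_h = N_h/N and N = 480:
  stratum A: (320/480)²·27.8²/34 = 10.1025
  stratum B: (160/480)²·36.4²/25 = 5.88871
V̂(ȳ_st) = 15.9912

V̂(ȳ_st) ≈ 16.0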